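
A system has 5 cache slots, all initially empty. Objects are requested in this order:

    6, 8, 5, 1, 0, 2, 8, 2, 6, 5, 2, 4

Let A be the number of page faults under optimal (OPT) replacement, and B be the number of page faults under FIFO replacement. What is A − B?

-1

Under OPT: F F F F F F . . . . . F → 7 faults.
Under FIFO: F F F F F F . . F . . F → 8 faults.
A − B = 7 − 8 = -1.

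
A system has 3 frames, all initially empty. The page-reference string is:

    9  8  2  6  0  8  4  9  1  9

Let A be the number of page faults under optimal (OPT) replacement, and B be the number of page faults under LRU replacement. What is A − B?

Under OPT: F F F F F . F . F . → 7 faults.
Under LRU: F F F F F F F F F . → 9 faults.
A − B = 7 − 9 = -2.

-2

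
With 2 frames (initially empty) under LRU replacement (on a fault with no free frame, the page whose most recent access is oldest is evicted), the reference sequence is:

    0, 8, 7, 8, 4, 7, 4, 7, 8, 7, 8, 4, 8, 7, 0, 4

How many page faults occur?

10

0 → miss, frames (0)
8 → miss, frames (0 8)
7 → miss, evict 0, frames (8 7)
8 → hit
4 → miss, evict 7, frames (8 4)
7 → miss, evict 8, frames (4 7)
4 → hit
7 → hit
8 → miss, evict 4, frames (7 8)
7 → hit
8 → hit
4 → miss, evict 7, frames (8 4)
8 → hit
7 → miss, evict 4, frames (8 7)
0 → miss, evict 8, frames (7 0)
4 → miss, evict 7, frames (0 4)
Page faults: 10.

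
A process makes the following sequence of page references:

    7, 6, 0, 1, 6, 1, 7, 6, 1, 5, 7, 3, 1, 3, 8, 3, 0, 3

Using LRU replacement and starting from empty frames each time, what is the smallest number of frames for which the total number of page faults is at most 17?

f=1: 18 faults
f=2: 14 faults
f=3: 11 faults
f=4: 8 faults
f=5: 8 faults
f=6: 8 faults
f=7: 7 faults
Smallest f with faults ≤ 17 is 2.

2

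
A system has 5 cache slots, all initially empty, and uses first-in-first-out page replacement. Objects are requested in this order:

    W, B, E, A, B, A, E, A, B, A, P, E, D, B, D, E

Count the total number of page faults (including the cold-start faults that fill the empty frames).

W → miss, frames {W}
B → miss, frames {W,B}
E → miss, frames {W,B,E}
A → miss, frames {W,B,E,A}
B → hit
A → hit
E → hit
A → hit
B → hit
A → hit
P → miss, frames {W,B,E,A,P}
E → hit
D → miss, evict W, frames {B,E,A,P,D}
B → hit
D → hit
E → hit
Page faults: 6.

6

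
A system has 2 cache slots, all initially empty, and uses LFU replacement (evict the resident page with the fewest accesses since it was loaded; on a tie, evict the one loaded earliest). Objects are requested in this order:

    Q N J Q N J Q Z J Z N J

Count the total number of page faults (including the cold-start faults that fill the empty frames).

11

Q: fault, frames {Q}
N: fault, frames {Q,N}
J: fault, evict Q, frames {N,J}
Q: fault, evict N, frames {J,Q}
N: fault, evict J, frames {Q,N}
J: fault, evict Q, frames {N,J}
Q: fault, evict N, frames {J,Q}
Z: fault, evict J, frames {Q,Z}
J: fault, evict Q, frames {Z,J}
Z: hit
N: fault, evict J, frames {Z,N}
J: fault, evict N, frames {Z,J}
Page faults: 11.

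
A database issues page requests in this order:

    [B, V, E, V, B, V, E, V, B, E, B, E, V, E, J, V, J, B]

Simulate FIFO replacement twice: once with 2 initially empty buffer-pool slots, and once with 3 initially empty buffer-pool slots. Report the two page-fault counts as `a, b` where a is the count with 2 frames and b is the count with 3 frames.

2 frames: F F F . F F F . F . . . F F F F . F → 12 faults.
3 frames: F F F . . . . . . . . . . . F . . F → 5 faults.
5 < 12: adding a frame reduced faults, as is typical.

12, 5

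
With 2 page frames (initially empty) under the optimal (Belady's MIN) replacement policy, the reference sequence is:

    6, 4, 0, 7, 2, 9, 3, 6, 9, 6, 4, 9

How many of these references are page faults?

9

6 -> miss, frames (6)
4 -> miss, frames (6 4)
0 -> miss, evict 4, frames (6 0)
7 -> miss, evict 0, frames (6 7)
2 -> miss, evict 7, frames (6 2)
9 -> miss, evict 2, frames (6 9)
3 -> miss, evict 9, frames (6 3)
6 -> hit
9 -> miss, evict 3, frames (6 9)
6 -> hit
4 -> miss, evict 6, frames (9 4)
9 -> hit
Page faults: 9.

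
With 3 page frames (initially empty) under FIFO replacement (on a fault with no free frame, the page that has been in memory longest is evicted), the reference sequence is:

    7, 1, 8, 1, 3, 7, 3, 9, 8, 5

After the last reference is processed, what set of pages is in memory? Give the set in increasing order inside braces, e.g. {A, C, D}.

7 -> fault, frames [7]
1 -> fault, frames [7, 1]
8 -> fault, frames [7, 1, 8]
1 -> hit
3 -> fault, evict 7, frames [1, 8, 3]
7 -> fault, evict 1, frames [8, 3, 7]
3 -> hit
9 -> fault, evict 8, frames [3, 7, 9]
8 -> fault, evict 3, frames [7, 9, 8]
5 -> fault, evict 7, frames [9, 8, 5]

{5, 8, 9}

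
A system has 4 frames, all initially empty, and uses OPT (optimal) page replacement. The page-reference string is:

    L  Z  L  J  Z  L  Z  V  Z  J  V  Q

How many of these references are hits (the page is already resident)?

L: miss, frames {L}
Z: miss, frames {L,Z}
L: hit
J: miss, frames {L,Z,J}
Z: hit
L: hit
Z: hit
V: miss, frames {L,Z,J,V}
Z: hit
J: hit
V: hit
Q: miss, evict V, frames {L,Z,J,Q}
Hits: 7.

7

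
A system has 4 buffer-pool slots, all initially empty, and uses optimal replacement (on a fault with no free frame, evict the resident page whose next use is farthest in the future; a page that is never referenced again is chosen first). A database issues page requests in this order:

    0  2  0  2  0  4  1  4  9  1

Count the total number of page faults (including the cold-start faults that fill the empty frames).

5

0 -> fault, frames {0}
2 -> fault, frames {0,2}
0 -> hit
2 -> hit
0 -> hit
4 -> fault, frames {0,2,4}
1 -> fault, frames {0,2,4,1}
4 -> hit
9 -> fault, evict 4, frames {0,2,1,9}
1 -> hit
Page faults: 5.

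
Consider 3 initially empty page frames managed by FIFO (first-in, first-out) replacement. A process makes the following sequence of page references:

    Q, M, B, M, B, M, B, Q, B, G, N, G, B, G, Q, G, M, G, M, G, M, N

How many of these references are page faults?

9

Q -> fault, frames [Q]
M -> fault, frames [Q, M]
B -> fault, frames [Q, M, B]
M -> hit
B -> hit
M -> hit
B -> hit
Q -> hit
B -> hit
G -> fault, evict Q, frames [M, B, G]
N -> fault, evict M, frames [B, G, N]
G -> hit
B -> hit
G -> hit
Q -> fault, evict B, frames [G, N, Q]
G -> hit
M -> fault, evict G, frames [N, Q, M]
G -> fault, evict N, frames [Q, M, G]
M -> hit
G -> hit
M -> hit
N -> fault, evict Q, frames [M, G, N]
Page faults: 9.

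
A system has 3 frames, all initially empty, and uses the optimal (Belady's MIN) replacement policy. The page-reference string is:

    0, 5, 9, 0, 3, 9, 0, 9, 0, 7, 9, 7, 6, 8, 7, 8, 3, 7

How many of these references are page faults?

7

0 -> fault, frames (0)
5 -> fault, frames (0 5)
9 -> fault, frames (0 5 9)
0 -> hit
3 -> fault, evict 5, frames (0 9 3)
9 -> hit
0 -> hit
9 -> hit
0 -> hit
7 -> fault, evict 0, frames (9 3 7)
9 -> hit
7 -> hit
6 -> fault, evict 9, frames (3 7 6)
8 -> fault, evict 6, frames (3 7 8)
7 -> hit
8 -> hit
3 -> hit
7 -> hit
Page faults: 7.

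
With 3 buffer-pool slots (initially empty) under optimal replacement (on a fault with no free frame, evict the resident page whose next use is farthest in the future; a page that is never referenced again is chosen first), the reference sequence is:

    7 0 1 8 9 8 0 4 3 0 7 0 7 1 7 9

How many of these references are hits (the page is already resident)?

7 → fault, frames {7}
0 → fault, frames {7,0}
1 → fault, frames {7,0,1}
8 → fault, evict 1, frames {7,0,8}
9 → fault, evict 7, frames {0,8,9}
8 → hit
0 → hit
4 → fault, evict 8, frames {0,9,4}
3 → fault, evict 4, frames {0,9,3}
0 → hit
7 → fault, evict 3, frames {0,9,7}
0 → hit
7 → hit
1 → fault, evict 0, frames {9,7,1}
7 → hit
9 → hit
Hits: 7.

7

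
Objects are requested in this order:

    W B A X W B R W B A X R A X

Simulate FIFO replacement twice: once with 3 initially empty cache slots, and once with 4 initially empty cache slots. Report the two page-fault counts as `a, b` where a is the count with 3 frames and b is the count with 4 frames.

9, 10

3 frames: F F F F F F F . . F F . . . → 9 faults.
4 frames: F F F F . . F F F F F F . . → 10 faults.
10 > 9: adding a frame increased faults — Belady's anomaly.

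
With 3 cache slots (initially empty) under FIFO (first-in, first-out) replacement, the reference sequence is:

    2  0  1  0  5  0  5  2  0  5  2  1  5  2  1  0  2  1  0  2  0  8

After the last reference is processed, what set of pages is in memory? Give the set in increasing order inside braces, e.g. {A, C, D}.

{0, 1, 8}

2 → miss, frames {2}
0 → miss, frames {2,0}
1 → miss, frames {2,0,1}
0 → hit
5 → miss, evict 2, frames {0,1,5}
0 → hit
5 → hit
2 → miss, evict 0, frames {1,5,2}
0 → miss, evict 1, frames {5,2,0}
5 → hit
2 → hit
1 → miss, evict 5, frames {2,0,1}
5 → miss, evict 2, frames {0,1,5}
2 → miss, evict 0, frames {1,5,2}
1 → hit
0 → miss, evict 1, frames {5,2,0}
2 → hit
1 → miss, evict 5, frames {2,0,1}
0 → hit
2 → hit
0 → hit
8 → miss, evict 2, frames {0,1,8}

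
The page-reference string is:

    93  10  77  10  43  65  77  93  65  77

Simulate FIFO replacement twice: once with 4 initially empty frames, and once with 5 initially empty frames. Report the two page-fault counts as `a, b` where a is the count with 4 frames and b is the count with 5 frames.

6, 5

4 frames: F F F . F F . F . . → 6 faults.
5 frames: F F F . F F . . . . → 5 faults.
5 < 6: adding a frame reduced faults, as is typical.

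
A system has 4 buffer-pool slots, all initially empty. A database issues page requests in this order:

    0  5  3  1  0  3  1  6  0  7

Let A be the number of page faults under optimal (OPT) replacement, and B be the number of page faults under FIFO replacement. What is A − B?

Under OPT: F F F F . . . F . F → 6 faults.
Under FIFO: F F F F . . . F F F → 7 faults.
A − B = 6 − 7 = -1.

-1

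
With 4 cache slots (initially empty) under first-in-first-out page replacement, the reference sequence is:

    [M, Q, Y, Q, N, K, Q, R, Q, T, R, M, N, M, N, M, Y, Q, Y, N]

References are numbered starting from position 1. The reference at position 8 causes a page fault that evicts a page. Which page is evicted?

Q

pos 1: M: fault, frames [M]
pos 2: Q: fault, frames [M, Q]
pos 3: Y: fault, frames [M, Q, Y]
pos 4: Q: hit
pos 5: N: fault, frames [M, Q, Y, N]
pos 6: K: fault, evict M, frames [Q, Y, N, K]
pos 7: Q: hit
pos 8: R: fault, evict Q, frames [Y, N, K, R]
At position 8, page Q is evicted.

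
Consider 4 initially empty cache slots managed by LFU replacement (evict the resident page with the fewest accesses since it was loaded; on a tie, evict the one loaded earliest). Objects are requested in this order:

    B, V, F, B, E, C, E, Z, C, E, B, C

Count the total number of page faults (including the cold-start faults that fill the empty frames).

B -> miss, frames (B)
V -> miss, frames (B V)
F -> miss, frames (B V F)
B -> hit
E -> miss, frames (B V F E)
C -> miss, evict V, frames (B F E C)
E -> hit
Z -> miss, evict F, frames (B E C Z)
C -> hit
E -> hit
B -> hit
C -> hit
Page faults: 6.

6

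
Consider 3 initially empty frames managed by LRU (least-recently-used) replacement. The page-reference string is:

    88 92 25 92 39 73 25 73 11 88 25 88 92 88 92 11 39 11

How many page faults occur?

12

88: fault, frames {88}
92: fault, frames {88,92}
25: fault, frames {88,92,25}
92: hit
39: fault, evict 88, frames {25,92,39}
73: fault, evict 25, frames {92,39,73}
25: fault, evict 92, frames {39,73,25}
73: hit
11: fault, evict 39, frames {25,73,11}
88: fault, evict 25, frames {73,11,88}
25: fault, evict 73, frames {11,88,25}
88: hit
92: fault, evict 11, frames {25,88,92}
88: hit
92: hit
11: fault, evict 25, frames {88,92,11}
39: fault, evict 88, frames {92,11,39}
11: hit
Page faults: 12.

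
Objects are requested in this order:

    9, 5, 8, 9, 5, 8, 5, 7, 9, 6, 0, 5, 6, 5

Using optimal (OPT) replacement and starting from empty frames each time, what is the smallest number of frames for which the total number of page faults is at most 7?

f=1: 14 faults
f=2: 9 faults
f=3: 6 faults
f=4: 6 faults
f=5: 6 faults
f=6: 6 faults
Smallest f with faults ≤ 7 is 3.

3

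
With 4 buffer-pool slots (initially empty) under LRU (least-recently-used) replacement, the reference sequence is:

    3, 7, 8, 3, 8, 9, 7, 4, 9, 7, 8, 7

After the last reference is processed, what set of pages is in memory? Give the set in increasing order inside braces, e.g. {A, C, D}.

3 -> miss, frames (3)
7 -> miss, frames (3 7)
8 -> miss, frames (3 7 8)
3 -> hit
8 -> hit
9 -> miss, frames (7 3 8 9)
7 -> hit
4 -> miss, evict 3, frames (8 9 7 4)
9 -> hit
7 -> hit
8 -> hit
7 -> hit

{4, 7, 8, 9}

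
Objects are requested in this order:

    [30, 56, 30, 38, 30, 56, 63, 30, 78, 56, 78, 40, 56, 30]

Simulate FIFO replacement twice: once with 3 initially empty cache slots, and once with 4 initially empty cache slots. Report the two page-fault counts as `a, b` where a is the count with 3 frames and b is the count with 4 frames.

3 frames: F F . F . . F F F F . F . F → 9 faults.
4 frames: F F . F . . F . F . . F F F → 8 faults.
8 < 9: adding a frame reduced faults, as is typical.

9, 8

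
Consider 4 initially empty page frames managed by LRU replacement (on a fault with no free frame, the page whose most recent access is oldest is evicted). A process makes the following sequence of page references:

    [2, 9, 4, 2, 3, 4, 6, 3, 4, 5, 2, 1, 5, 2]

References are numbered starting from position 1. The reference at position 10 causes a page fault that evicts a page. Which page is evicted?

2

pos 1: 2 -> fault, frames (2)
pos 2: 9 -> fault, frames (2 9)
pos 3: 4 -> fault, frames (2 9 4)
pos 4: 2 -> hit
pos 5: 3 -> fault, frames (9 4 2 3)
pos 6: 4 -> hit
pos 7: 6 -> fault, evict 9, frames (2 3 4 6)
pos 8: 3 -> hit
pos 9: 4 -> hit
pos 10: 5 -> fault, evict 2, frames (6 3 4 5)
At position 10, page 2 is evicted.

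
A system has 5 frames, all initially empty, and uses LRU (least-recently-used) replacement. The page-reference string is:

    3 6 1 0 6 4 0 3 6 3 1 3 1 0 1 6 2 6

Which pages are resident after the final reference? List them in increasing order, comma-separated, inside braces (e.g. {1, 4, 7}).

{0, 1, 2, 3, 6}

3 → fault, frames (3)
6 → fault, frames (3 6)
1 → fault, frames (3 6 1)
0 → fault, frames (3 6 1 0)
6 → hit
4 → fault, frames (3 1 0 6 4)
0 → hit
3 → hit
6 → hit
3 → hit
1 → hit
3 → hit
1 → hit
0 → hit
1 → hit
6 → hit
2 → fault, evict 4, frames (3 0 1 6 2)
6 → hit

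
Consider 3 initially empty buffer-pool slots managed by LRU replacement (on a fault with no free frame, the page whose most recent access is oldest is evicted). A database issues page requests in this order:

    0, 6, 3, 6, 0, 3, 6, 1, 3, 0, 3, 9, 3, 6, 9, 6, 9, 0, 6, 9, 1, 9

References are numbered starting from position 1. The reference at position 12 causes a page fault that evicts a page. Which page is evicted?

pos 1: 0: fault, frames [0]
pos 2: 6: fault, frames [0, 6]
pos 3: 3: fault, frames [0, 6, 3]
pos 4: 6: hit
pos 5: 0: hit
pos 6: 3: hit
pos 7: 6: hit
pos 8: 1: fault, evict 0, frames [3, 6, 1]
pos 9: 3: hit
pos 10: 0: fault, evict 6, frames [1, 3, 0]
pos 11: 3: hit
pos 12: 9: fault, evict 1, frames [0, 3, 9]
At position 12, page 1 is evicted.

1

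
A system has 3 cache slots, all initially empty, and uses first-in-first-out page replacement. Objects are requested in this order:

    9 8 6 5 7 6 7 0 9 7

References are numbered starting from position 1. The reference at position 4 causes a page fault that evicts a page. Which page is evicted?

pos 1: 9 → fault, frames [9]
pos 2: 8 → fault, frames [9, 8]
pos 3: 6 → fault, frames [9, 8, 6]
pos 4: 5 → fault, evict 9, frames [8, 6, 5]
At position 4, page 9 is evicted.

9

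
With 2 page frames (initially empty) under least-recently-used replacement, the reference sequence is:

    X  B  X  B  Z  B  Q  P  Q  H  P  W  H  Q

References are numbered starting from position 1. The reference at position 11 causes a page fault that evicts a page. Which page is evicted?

pos 1: X: fault, frames [X]
pos 2: B: fault, frames [X, B]
pos 3: X: hit
pos 4: B: hit
pos 5: Z: fault, evict X, frames [B, Z]
pos 6: B: hit
pos 7: Q: fault, evict Z, frames [B, Q]
pos 8: P: fault, evict B, frames [Q, P]
pos 9: Q: hit
pos 10: H: fault, evict P, frames [Q, H]
pos 11: P: fault, evict Q, frames [H, P]
At position 11, page Q is evicted.

Q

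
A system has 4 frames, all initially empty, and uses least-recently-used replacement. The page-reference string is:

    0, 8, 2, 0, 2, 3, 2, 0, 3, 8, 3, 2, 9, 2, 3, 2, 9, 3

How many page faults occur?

0 -> miss, frames {0}
8 -> miss, frames {0,8}
2 -> miss, frames {0,8,2}
0 -> hit
2 -> hit
3 -> miss, frames {8,0,2,3}
2 -> hit
0 -> hit
3 -> hit
8 -> hit
3 -> hit
2 -> hit
9 -> miss, evict 0, frames {8,3,2,9}
2 -> hit
3 -> hit
2 -> hit
9 -> hit
3 -> hit
Page faults: 5.

5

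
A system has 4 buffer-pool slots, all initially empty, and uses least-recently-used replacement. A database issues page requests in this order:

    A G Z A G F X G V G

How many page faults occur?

6

A → miss, frames (A)
G → miss, frames (A G)
Z → miss, frames (A G Z)
A → hit
G → hit
F → miss, frames (Z A G F)
X → miss, evict Z, frames (A G F X)
G → hit
V → miss, evict A, frames (F X G V)
G → hit
Page faults: 6.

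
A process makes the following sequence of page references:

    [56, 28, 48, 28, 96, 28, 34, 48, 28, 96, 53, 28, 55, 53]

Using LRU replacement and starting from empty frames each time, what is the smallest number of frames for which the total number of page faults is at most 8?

4

f=1: 14 faults
f=2: 12 faults
f=3: 9 faults
f=4: 7 faults
f=5: 7 faults
f=6: 7 faults
f=7: 7 faults
Smallest f with faults ≤ 8 is 4.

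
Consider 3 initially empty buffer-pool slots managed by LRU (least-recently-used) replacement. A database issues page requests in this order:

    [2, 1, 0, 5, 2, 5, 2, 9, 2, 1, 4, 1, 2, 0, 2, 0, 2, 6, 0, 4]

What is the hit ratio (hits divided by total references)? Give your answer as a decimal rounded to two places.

2 -> miss, frames {2}
1 -> miss, frames {2,1}
0 -> miss, frames {2,1,0}
5 -> miss, evict 2, frames {1,0,5}
2 -> miss, evict 1, frames {0,5,2}
5 -> hit
2 -> hit
9 -> miss, evict 0, frames {5,2,9}
2 -> hit
1 -> miss, evict 5, frames {9,2,1}
4 -> miss, evict 9, frames {2,1,4}
1 -> hit
2 -> hit
0 -> miss, evict 4, frames {1,2,0}
2 -> hit
0 -> hit
2 -> hit
6 -> miss, evict 1, frames {0,2,6}
0 -> hit
4 -> miss, evict 2, frames {6,0,4}
Hits: 9 of 20 references → 9/20 = 0.4500.

0.45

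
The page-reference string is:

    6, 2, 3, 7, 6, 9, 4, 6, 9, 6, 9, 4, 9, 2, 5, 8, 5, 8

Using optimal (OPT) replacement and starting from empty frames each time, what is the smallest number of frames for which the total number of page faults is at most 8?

f=1: 18 faults
f=2: 11 faults
f=3: 9 faults
f=4: 8 faults
f=5: 8 faults
f=6: 8 faults
f=7: 8 faults
f=8: 8 faults
Smallest f with faults ≤ 8 is 4.

4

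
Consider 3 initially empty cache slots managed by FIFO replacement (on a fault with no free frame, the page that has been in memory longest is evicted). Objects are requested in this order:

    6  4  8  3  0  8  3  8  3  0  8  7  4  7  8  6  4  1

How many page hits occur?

8

6 -> fault, frames (6)
4 -> fault, frames (6 4)
8 -> fault, frames (6 4 8)
3 -> fault, evict 6, frames (4 8 3)
0 -> fault, evict 4, frames (8 3 0)
8 -> hit
3 -> hit
8 -> hit
3 -> hit
0 -> hit
8 -> hit
7 -> fault, evict 8, frames (3 0 7)
4 -> fault, evict 3, frames (0 7 4)
7 -> hit
8 -> fault, evict 0, frames (7 4 8)
6 -> fault, evict 7, frames (4 8 6)
4 -> hit
1 -> fault, evict 4, frames (8 6 1)
Hits: 8.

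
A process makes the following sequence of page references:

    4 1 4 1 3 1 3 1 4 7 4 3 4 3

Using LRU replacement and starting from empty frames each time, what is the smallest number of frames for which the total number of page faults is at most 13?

f=1: 14 faults
f=2: 6 faults
f=3: 5 faults
f=4: 4 faults
Smallest f with faults ≤ 13 is 2.

2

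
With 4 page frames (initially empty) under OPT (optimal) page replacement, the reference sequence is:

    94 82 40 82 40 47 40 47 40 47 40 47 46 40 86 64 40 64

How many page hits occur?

11

94: miss, frames {94}
82: miss, frames {94,82}
40: miss, frames {94,82,40}
82: hit
40: hit
47: miss, frames {94,82,40,47}
40: hit
47: hit
40: hit
47: hit
40: hit
47: hit
46: miss, evict 47, frames {94,82,40,46}
40: hit
86: miss, evict 46, frames {94,82,40,86}
64: miss, evict 86, frames {94,82,40,64}
40: hit
64: hit
Hits: 11.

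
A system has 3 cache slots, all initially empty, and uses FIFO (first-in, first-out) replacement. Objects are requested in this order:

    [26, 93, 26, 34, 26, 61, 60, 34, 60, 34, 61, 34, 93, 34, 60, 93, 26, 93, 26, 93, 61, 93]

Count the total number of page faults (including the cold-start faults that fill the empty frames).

10

26 -> fault, frames [26]
93 -> fault, frames [26, 93]
26 -> hit
34 -> fault, frames [26, 93, 34]
26 -> hit
61 -> fault, evict 26, frames [93, 34, 61]
60 -> fault, evict 93, frames [34, 61, 60]
34 -> hit
60 -> hit
34 -> hit
61 -> hit
34 -> hit
93 -> fault, evict 34, frames [61, 60, 93]
34 -> fault, evict 61, frames [60, 93, 34]
60 -> hit
93 -> hit
26 -> fault, evict 60, frames [93, 34, 26]
93 -> hit
26 -> hit
93 -> hit
61 -> fault, evict 93, frames [34, 26, 61]
93 -> fault, evict 34, frames [26, 61, 93]
Page faults: 10.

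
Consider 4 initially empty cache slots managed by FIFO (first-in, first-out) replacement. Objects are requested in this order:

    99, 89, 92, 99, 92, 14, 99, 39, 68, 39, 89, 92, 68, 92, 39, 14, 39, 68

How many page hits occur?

99 -> fault, frames [99]
89 -> fault, frames [99, 89]
92 -> fault, frames [99, 89, 92]
99 -> hit
92 -> hit
14 -> fault, frames [99, 89, 92, 14]
99 -> hit
39 -> fault, evict 99, frames [89, 92, 14, 39]
68 -> fault, evict 89, frames [92, 14, 39, 68]
39 -> hit
89 -> fault, evict 92, frames [14, 39, 68, 89]
92 -> fault, evict 14, frames [39, 68, 89, 92]
68 -> hit
92 -> hit
39 -> hit
14 -> fault, evict 39, frames [68, 89, 92, 14]
39 -> fault, evict 68, frames [89, 92, 14, 39]
68 -> fault, evict 89, frames [92, 14, 39, 68]
Hits: 7.

7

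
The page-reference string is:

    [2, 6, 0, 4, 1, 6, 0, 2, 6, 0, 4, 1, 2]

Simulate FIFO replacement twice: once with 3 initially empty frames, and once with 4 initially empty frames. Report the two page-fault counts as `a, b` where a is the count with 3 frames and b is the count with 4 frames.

10, 11

3 frames: F F F F F F F F . . F F . → 10 faults.
4 frames: F F F F F . . F F F F F F → 11 faults.
11 > 10: adding a frame increased faults — Belady's anomaly.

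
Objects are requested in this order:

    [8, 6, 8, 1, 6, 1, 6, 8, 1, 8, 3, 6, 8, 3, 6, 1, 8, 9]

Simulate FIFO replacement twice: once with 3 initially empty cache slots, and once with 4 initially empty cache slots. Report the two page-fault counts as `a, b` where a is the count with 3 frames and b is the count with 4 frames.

8, 5

3 frames: F F . F . . . . . . F . F . F F . F → 8 faults.
4 frames: F F . F . . . . . . F . . . . . . F → 5 faults.
5 < 8: adding a frame reduced faults, as is typical.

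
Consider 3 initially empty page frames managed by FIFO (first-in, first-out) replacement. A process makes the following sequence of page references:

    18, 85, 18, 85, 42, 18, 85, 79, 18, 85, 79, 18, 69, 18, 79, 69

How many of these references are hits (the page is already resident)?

18 → fault, frames [18]
85 → fault, frames [18, 85]
18 → hit
85 → hit
42 → fault, frames [18, 85, 42]
18 → hit
85 → hit
79 → fault, evict 18, frames [85, 42, 79]
18 → fault, evict 85, frames [42, 79, 18]
85 → fault, evict 42, frames [79, 18, 85]
79 → hit
18 → hit
69 → fault, evict 79, frames [18, 85, 69]
18 → hit
79 → fault, evict 18, frames [85, 69, 79]
69 → hit
Hits: 8.

8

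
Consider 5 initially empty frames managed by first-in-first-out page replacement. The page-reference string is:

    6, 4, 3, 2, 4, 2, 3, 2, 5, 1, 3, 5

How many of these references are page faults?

6

6 -> miss, frames {6}
4 -> miss, frames {6,4}
3 -> miss, frames {6,4,3}
2 -> miss, frames {6,4,3,2}
4 -> hit
2 -> hit
3 -> hit
2 -> hit
5 -> miss, frames {6,4,3,2,5}
1 -> miss, evict 6, frames {4,3,2,5,1}
3 -> hit
5 -> hit
Page faults: 6.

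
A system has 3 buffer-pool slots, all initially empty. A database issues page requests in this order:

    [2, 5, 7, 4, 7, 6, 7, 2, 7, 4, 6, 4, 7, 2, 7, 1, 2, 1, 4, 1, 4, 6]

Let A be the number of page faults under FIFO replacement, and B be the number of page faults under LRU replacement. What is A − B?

Under FIFO: F F F F . F . F F F F . . F F F . . F . . F → 14 faults.
Under LRU: F F F F . F . F . F F . . F . F . . F . . F → 12 faults.
A − B = 14 − 12 = 2.

2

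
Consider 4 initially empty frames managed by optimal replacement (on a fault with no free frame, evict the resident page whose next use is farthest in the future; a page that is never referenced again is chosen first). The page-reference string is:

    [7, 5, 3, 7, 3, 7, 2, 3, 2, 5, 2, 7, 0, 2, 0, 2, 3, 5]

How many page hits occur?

7 → miss, frames [7]
5 → miss, frames [7, 5]
3 → miss, frames [7, 5, 3]
7 → hit
3 → hit
7 → hit
2 → miss, frames [7, 5, 3, 2]
3 → hit
2 → hit
5 → hit
2 → hit
7 → hit
0 → miss, evict 7, frames [5, 3, 2, 0]
2 → hit
0 → hit
2 → hit
3 → hit
5 → hit
Hits: 13.

13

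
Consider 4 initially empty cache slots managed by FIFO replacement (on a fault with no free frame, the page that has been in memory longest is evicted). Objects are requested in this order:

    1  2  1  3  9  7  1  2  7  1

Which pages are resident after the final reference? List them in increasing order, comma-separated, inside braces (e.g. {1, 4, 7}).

1: miss, frames (1)
2: miss, frames (1 2)
1: hit
3: miss, frames (1 2 3)
9: miss, frames (1 2 3 9)
7: miss, evict 1, frames (2 3 9 7)
1: miss, evict 2, frames (3 9 7 1)
2: miss, evict 3, frames (9 7 1 2)
7: hit
1: hit

{1, 2, 7, 9}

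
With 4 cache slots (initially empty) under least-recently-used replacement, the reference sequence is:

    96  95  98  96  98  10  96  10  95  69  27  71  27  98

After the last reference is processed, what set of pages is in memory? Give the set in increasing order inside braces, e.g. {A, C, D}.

{27, 69, 71, 98}

96: miss, frames (96)
95: miss, frames (96 95)
98: miss, frames (96 95 98)
96: hit
98: hit
10: miss, frames (95 96 98 10)
96: hit
10: hit
95: hit
69: miss, evict 98, frames (96 10 95 69)
27: miss, evict 96, frames (10 95 69 27)
71: miss, evict 10, frames (95 69 27 71)
27: hit
98: miss, evict 95, frames (69 71 27 98)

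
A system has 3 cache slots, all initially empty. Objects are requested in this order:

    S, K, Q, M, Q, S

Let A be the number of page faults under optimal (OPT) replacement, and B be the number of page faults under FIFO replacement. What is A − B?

Under OPT: F F F F . . → 4 faults.
Under FIFO: F F F F . F → 5 faults.
A − B = 4 − 5 = -1.

-1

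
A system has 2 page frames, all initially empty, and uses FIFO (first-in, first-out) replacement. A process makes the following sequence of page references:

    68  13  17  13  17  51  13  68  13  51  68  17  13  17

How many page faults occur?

9

68 -> miss, frames {68}
13 -> miss, frames {68,13}
17 -> miss, evict 68, frames {13,17}
13 -> hit
17 -> hit
51 -> miss, evict 13, frames {17,51}
13 -> miss, evict 17, frames {51,13}
68 -> miss, evict 51, frames {13,68}
13 -> hit
51 -> miss, evict 13, frames {68,51}
68 -> hit
17 -> miss, evict 68, frames {51,17}
13 -> miss, evict 51, frames {17,13}
17 -> hit
Page faults: 9.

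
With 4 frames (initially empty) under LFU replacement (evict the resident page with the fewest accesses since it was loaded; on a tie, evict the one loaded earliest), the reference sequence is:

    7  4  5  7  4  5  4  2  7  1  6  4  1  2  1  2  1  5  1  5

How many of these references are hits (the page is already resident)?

7: fault, frames (7)
4: fault, frames (7 4)
5: fault, frames (7 4 5)
7: hit
4: hit
5: hit
4: hit
2: fault, frames (7 4 5 2)
7: hit
1: fault, evict 2, frames (7 4 5 1)
6: fault, evict 1, frames (7 4 5 6)
4: hit
1: fault, evict 6, frames (7 4 5 1)
2: fault, evict 1, frames (7 4 5 2)
1: fault, evict 2, frames (7 4 5 1)
2: fault, evict 1, frames (7 4 5 2)
1: fault, evict 2, frames (7 4 5 1)
5: hit
1: hit
5: hit
Hits: 9.

9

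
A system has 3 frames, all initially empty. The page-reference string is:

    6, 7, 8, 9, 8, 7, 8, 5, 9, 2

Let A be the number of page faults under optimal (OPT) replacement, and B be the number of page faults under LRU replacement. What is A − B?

-1

Under OPT: F F F F . . . F . F → 6 faults.
Under LRU: F F F F . . . F F F → 7 faults.
A − B = 6 − 7 = -1.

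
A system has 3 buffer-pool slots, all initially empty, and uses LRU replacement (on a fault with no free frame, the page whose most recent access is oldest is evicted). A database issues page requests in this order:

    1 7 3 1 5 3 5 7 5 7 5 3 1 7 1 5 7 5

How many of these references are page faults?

8

1 -> fault, frames [1]
7 -> fault, frames [1, 7]
3 -> fault, frames [1, 7, 3]
1 -> hit
5 -> fault, evict 7, frames [3, 1, 5]
3 -> hit
5 -> hit
7 -> fault, evict 1, frames [3, 5, 7]
5 -> hit
7 -> hit
5 -> hit
3 -> hit
1 -> fault, evict 7, frames [5, 3, 1]
7 -> fault, evict 5, frames [3, 1, 7]
1 -> hit
5 -> fault, evict 3, frames [7, 1, 5]
7 -> hit
5 -> hit
Page faults: 8.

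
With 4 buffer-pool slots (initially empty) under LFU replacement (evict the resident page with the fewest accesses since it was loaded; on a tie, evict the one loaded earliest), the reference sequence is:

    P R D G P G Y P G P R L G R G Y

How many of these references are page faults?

P → miss, frames (P)
R → miss, frames (P R)
D → miss, frames (P R D)
G → miss, frames (P R D G)
P → hit
G → hit
Y → miss, evict R, frames (P D G Y)
P → hit
G → hit
P → hit
R → miss, evict D, frames (P G Y R)
L → miss, evict Y, frames (P G R L)
G → hit
R → hit
G → hit
Y → miss, evict L, frames (P G R Y)
Page faults: 8.

8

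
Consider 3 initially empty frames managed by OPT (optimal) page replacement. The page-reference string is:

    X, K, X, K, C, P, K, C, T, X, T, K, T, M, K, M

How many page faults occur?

X -> miss, frames (X)
K -> miss, frames (X K)
X -> hit
K -> hit
C -> miss, frames (X K C)
P -> miss, evict X, frames (K C P)
K -> hit
C -> hit
T -> miss, evict P, frames (K C T)
X -> miss, evict C, frames (K T X)
T -> hit
K -> hit
T -> hit
M -> miss, evict X, frames (K T M)
K -> hit
M -> hit
Page faults: 7.

7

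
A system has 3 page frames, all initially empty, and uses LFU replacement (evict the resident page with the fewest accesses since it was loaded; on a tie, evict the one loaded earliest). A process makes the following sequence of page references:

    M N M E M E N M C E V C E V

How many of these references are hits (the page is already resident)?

M → miss, frames (M)
N → miss, frames (M N)
M → hit
E → miss, frames (M N E)
M → hit
E → hit
N → hit
M → hit
C → miss, evict N, frames (M E C)
E → hit
V → miss, evict C, frames (M E V)
C → miss, evict V, frames (M E C)
E → hit
V → miss, evict C, frames (M E V)
Hits: 7.

7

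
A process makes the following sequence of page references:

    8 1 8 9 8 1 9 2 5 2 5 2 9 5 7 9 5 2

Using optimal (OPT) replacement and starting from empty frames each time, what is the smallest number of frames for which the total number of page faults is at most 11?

2

f=1: 18 faults
f=2: 10 faults
f=3: 7 faults
f=4: 6 faults
f=5: 6 faults
f=6: 6 faults
Smallest f with faults ≤ 11 is 2.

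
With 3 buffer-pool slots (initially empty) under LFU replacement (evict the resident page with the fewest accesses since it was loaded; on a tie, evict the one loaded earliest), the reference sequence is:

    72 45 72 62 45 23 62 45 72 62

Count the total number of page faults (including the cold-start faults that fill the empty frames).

72: fault, frames {72}
45: fault, frames {72,45}
72: hit
62: fault, frames {72,45,62}
45: hit
23: fault, evict 62, frames {72,45,23}
62: fault, evict 23, frames {72,45,62}
45: hit
72: hit
62: hit
Page faults: 5.

5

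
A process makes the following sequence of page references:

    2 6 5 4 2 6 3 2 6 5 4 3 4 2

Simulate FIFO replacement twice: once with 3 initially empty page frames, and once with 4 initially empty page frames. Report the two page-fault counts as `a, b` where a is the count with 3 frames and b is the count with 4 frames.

3 frames: F F F F F F F . . F F . . F → 10 faults.
4 frames: F F F F . . F F F F F F . F → 11 faults.
11 > 10: adding a frame increased faults — Belady's anomaly.

10, 11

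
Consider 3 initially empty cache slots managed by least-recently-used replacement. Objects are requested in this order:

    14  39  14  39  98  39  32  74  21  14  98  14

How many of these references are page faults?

14: miss, frames [14]
39: miss, frames [14, 39]
14: hit
39: hit
98: miss, frames [14, 39, 98]
39: hit
32: miss, evict 14, frames [98, 39, 32]
74: miss, evict 98, frames [39, 32, 74]
21: miss, evict 39, frames [32, 74, 21]
14: miss, evict 32, frames [74, 21, 14]
98: miss, evict 74, frames [21, 14, 98]
14: hit
Page faults: 8.

8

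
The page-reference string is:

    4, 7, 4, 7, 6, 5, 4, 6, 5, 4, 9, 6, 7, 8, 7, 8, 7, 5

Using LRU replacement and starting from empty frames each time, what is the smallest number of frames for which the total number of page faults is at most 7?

f=1: 18 faults
f=2: 13 faults
f=3: 10 faults
f=4: 8 faults
f=5: 7 faults
f=6: 6 faults
Smallest f with faults ≤ 7 is 5.

5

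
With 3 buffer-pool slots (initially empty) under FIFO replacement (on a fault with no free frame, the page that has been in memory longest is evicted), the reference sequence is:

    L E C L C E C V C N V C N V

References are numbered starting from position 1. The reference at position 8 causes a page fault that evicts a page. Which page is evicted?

pos 1: L -> fault, frames [L]
pos 2: E -> fault, frames [L, E]
pos 3: C -> fault, frames [L, E, C]
pos 4: L -> hit
pos 5: C -> hit
pos 6: E -> hit
pos 7: C -> hit
pos 8: V -> fault, evict L, frames [E, C, V]
At position 8, page L is evicted.

L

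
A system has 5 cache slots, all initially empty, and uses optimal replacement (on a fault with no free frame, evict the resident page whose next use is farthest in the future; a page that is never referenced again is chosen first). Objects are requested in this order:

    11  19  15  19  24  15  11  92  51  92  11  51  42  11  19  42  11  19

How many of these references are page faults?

11: miss, frames {11}
19: miss, frames {11,19}
15: miss, frames {11,19,15}
19: hit
24: miss, frames {11,19,15,24}
15: hit
11: hit
92: miss, frames {11,19,15,24,92}
51: miss, evict 24, frames {11,19,15,92,51}
92: hit
11: hit
51: hit
42: miss, evict 51, frames {11,19,15,92,42}
11: hit
19: hit
42: hit
11: hit
19: hit
Page faults: 7.

7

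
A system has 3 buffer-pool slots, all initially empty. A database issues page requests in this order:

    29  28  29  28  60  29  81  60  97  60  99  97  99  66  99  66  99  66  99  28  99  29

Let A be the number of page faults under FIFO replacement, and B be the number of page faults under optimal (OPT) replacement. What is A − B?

1

Under FIFO: F F . . F . F . F . F . . F . . . . . F . F → 9 faults.
Under OPT: F F . . F . F . F . F . . F . . . . . . . F → 8 faults.
A − B = 9 − 8 = 1.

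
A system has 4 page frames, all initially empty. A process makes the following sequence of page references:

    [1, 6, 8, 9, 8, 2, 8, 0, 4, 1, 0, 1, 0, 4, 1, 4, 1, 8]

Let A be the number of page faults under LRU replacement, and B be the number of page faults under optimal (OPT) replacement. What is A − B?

Under LRU: F F F F . F . F F F . . . . . . . . → 8 faults.
Under OPT: F F F F . F . F F . . . . . . . . . → 7 faults.
A − B = 8 − 7 = 1.

1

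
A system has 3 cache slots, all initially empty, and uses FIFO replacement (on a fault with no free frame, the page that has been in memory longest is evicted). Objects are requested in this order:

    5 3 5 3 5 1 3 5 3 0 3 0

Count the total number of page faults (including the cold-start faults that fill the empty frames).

4

5 → miss, frames (5)
3 → miss, frames (5 3)
5 → hit
3 → hit
5 → hit
1 → miss, frames (5 3 1)
3 → hit
5 → hit
3 → hit
0 → miss, evict 5, frames (3 1 0)
3 → hit
0 → hit
Page faults: 4.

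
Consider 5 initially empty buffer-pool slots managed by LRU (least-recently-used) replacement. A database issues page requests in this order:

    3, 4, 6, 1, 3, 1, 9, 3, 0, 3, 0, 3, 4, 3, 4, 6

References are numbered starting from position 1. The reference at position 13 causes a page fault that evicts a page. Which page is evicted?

6

pos 1: 3 -> fault, frames {3}
pos 2: 4 -> fault, frames {3,4}
pos 3: 6 -> fault, frames {3,4,6}
pos 4: 1 -> fault, frames {3,4,6,1}
pos 5: 3 -> hit
pos 6: 1 -> hit
pos 7: 9 -> fault, frames {4,6,3,1,9}
pos 8: 3 -> hit
pos 9: 0 -> fault, evict 4, frames {6,1,9,3,0}
pos 10: 3 -> hit
pos 11: 0 -> hit
pos 12: 3 -> hit
pos 13: 4 -> fault, evict 6, frames {1,9,0,3,4}
At position 13, page 6 is evicted.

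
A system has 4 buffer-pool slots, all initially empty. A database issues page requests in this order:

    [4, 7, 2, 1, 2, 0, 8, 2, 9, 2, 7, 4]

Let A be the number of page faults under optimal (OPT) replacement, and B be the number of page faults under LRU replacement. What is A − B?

Under OPT: F F F F . F F . F . . . → 7 faults.
Under LRU: F F F F . F F . F . F F → 9 faults.
A − B = 7 − 9 = -2.

-2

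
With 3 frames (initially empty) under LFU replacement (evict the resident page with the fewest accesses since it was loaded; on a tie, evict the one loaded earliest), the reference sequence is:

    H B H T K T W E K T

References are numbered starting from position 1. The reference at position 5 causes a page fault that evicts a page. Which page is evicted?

pos 1: H → miss, frames {H}
pos 2: B → miss, frames {H,B}
pos 3: H → hit
pos 4: T → miss, frames {H,B,T}
pos 5: K → miss, evict B, frames {H,T,K}
At position 5, page B is evicted.

B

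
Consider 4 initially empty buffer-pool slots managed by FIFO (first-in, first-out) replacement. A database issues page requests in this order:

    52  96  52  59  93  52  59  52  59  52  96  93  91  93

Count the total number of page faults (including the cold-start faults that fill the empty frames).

5

52 → miss, frames (52)
96 → miss, frames (52 96)
52 → hit
59 → miss, frames (52 96 59)
93 → miss, frames (52 96 59 93)
52 → hit
59 → hit
52 → hit
59 → hit
52 → hit
96 → hit
93 → hit
91 → miss, evict 52, frames (96 59 93 91)
93 → hit
Page faults: 5.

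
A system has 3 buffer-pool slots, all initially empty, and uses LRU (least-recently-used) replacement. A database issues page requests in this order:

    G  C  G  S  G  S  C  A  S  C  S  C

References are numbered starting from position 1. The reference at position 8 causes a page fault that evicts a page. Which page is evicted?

pos 1: G: miss, frames [G]
pos 2: C: miss, frames [G, C]
pos 3: G: hit
pos 4: S: miss, frames [C, G, S]
pos 5: G: hit
pos 6: S: hit
pos 7: C: hit
pos 8: A: miss, evict G, frames [S, C, A]
At position 8, page G is evicted.

G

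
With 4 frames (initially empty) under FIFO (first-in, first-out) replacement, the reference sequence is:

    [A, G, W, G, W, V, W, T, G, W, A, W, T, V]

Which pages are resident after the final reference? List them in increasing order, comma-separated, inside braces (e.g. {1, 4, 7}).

{A, T, V, W}

A → miss, frames (A)
G → miss, frames (A G)
W → miss, frames (A G W)
G → hit
W → hit
V → miss, frames (A G W V)
W → hit
T → miss, evict A, frames (G W V T)
G → hit
W → hit
A → miss, evict G, frames (W V T A)
W → hit
T → hit
V → hit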